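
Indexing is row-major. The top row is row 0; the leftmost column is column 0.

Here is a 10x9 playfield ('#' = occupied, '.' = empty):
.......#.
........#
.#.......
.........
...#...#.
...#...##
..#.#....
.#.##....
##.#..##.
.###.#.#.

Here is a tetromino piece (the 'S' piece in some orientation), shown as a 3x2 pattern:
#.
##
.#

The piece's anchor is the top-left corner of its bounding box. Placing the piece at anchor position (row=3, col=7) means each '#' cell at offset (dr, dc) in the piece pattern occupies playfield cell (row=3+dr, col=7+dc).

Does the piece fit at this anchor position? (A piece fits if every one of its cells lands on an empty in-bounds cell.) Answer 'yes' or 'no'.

Answer: no

Derivation:
Check each piece cell at anchor (3, 7):
  offset (0,0) -> (3,7): empty -> OK
  offset (1,0) -> (4,7): occupied ('#') -> FAIL
  offset (1,1) -> (4,8): empty -> OK
  offset (2,1) -> (5,8): occupied ('#') -> FAIL
All cells valid: no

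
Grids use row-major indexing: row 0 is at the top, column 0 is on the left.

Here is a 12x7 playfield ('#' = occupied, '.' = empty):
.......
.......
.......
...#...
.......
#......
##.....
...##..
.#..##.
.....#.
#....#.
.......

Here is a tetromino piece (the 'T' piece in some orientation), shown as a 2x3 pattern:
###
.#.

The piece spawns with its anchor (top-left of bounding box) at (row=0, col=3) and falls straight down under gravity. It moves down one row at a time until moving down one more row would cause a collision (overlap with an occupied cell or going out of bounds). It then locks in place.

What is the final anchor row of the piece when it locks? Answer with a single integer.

Spawn at (row=0, col=3). Try each row:
  row 0: fits
  row 1: fits
  row 2: fits
  row 3: blocked -> lock at row 2

Answer: 2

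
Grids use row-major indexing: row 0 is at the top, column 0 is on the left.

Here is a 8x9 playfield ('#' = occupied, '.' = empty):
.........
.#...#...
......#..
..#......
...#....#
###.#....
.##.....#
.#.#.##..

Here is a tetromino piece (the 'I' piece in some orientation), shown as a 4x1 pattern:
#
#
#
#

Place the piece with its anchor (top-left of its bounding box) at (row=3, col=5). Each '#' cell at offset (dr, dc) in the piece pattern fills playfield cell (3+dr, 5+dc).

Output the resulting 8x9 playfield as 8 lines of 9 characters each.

Fill (3+0,5+0) = (3,5)
Fill (3+1,5+0) = (4,5)
Fill (3+2,5+0) = (5,5)
Fill (3+3,5+0) = (6,5)

Answer: .........
.#...#...
......#..
..#..#...
...#.#..#
###.##...
.##..#..#
.#.#.##..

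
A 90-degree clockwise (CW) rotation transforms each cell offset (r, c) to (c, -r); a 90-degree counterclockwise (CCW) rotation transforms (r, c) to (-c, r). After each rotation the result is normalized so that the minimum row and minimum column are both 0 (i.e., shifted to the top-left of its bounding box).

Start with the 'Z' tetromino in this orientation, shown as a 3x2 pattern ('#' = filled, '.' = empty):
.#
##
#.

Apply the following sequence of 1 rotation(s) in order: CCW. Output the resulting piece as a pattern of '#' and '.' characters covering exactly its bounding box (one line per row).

Answer: ##.
.##

Derivation:
Start:
.#
##
#.
After rotation 1 (CCW):
##.
.##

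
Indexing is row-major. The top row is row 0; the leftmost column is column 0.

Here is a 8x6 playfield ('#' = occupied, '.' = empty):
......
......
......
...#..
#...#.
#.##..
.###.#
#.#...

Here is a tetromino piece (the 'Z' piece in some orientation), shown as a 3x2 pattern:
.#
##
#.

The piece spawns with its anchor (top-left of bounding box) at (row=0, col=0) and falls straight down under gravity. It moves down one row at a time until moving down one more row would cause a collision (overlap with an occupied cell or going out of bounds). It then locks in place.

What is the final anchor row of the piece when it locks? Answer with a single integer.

Spawn at (row=0, col=0). Try each row:
  row 0: fits
  row 1: fits
  row 2: blocked -> lock at row 1

Answer: 1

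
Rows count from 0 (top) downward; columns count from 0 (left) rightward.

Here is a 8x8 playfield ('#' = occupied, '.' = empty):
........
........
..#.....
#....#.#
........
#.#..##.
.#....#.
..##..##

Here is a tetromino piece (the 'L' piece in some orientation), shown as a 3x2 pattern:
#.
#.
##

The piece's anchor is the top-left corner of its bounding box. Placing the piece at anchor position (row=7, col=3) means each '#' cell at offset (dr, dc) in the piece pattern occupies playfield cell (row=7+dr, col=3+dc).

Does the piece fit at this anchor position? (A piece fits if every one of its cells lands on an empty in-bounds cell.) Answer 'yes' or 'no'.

Check each piece cell at anchor (7, 3):
  offset (0,0) -> (7,3): occupied ('#') -> FAIL
  offset (1,0) -> (8,3): out of bounds -> FAIL
  offset (2,0) -> (9,3): out of bounds -> FAIL
  offset (2,1) -> (9,4): out of bounds -> FAIL
All cells valid: no

Answer: no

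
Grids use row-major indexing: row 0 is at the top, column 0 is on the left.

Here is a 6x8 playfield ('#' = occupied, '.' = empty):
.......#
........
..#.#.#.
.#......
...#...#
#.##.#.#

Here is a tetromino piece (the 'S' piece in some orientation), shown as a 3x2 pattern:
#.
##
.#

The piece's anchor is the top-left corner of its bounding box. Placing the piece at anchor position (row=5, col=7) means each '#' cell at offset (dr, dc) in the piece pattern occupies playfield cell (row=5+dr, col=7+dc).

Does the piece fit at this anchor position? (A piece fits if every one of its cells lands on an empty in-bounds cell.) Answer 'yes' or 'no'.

Check each piece cell at anchor (5, 7):
  offset (0,0) -> (5,7): occupied ('#') -> FAIL
  offset (1,0) -> (6,7): out of bounds -> FAIL
  offset (1,1) -> (6,8): out of bounds -> FAIL
  offset (2,1) -> (7,8): out of bounds -> FAIL
All cells valid: no

Answer: no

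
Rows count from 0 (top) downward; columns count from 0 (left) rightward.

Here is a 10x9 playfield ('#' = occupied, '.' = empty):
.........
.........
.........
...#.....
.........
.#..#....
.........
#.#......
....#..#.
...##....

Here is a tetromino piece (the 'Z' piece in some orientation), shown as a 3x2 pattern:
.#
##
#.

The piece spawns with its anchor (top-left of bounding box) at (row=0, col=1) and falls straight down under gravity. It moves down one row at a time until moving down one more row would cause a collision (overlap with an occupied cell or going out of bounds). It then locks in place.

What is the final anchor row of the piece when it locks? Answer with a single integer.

Spawn at (row=0, col=1). Try each row:
  row 0: fits
  row 1: fits
  row 2: fits
  row 3: blocked -> lock at row 2

Answer: 2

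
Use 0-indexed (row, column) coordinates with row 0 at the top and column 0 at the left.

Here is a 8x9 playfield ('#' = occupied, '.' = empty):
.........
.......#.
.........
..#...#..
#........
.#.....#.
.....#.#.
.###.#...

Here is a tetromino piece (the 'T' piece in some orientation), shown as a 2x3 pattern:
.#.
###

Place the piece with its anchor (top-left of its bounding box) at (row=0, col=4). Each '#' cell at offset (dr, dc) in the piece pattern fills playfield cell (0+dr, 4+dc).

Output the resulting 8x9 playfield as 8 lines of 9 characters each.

Fill (0+0,4+1) = (0,5)
Fill (0+1,4+0) = (1,4)
Fill (0+1,4+1) = (1,5)
Fill (0+1,4+2) = (1,6)

Answer: .....#...
....####.
.........
..#...#..
#........
.#.....#.
.....#.#.
.###.#...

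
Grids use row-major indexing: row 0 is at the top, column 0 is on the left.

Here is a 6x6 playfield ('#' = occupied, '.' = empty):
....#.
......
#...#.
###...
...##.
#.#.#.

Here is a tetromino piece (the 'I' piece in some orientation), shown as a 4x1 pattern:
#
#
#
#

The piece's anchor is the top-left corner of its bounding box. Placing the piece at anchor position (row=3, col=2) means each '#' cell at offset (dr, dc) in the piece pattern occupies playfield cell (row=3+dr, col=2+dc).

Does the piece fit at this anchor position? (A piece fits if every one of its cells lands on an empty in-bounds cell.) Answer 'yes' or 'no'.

Answer: no

Derivation:
Check each piece cell at anchor (3, 2):
  offset (0,0) -> (3,2): occupied ('#') -> FAIL
  offset (1,0) -> (4,2): empty -> OK
  offset (2,0) -> (5,2): occupied ('#') -> FAIL
  offset (3,0) -> (6,2): out of bounds -> FAIL
All cells valid: no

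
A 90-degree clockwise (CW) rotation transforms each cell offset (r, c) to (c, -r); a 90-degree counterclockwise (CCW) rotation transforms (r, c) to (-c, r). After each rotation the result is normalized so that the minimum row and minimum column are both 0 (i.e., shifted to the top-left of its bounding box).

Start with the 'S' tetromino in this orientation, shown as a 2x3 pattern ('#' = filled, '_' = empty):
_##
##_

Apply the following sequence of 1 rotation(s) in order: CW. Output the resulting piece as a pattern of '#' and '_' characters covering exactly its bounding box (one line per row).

Start:
_##
##_
After rotation 1 (CW):
#_
##
_#

Answer: #_
##
_#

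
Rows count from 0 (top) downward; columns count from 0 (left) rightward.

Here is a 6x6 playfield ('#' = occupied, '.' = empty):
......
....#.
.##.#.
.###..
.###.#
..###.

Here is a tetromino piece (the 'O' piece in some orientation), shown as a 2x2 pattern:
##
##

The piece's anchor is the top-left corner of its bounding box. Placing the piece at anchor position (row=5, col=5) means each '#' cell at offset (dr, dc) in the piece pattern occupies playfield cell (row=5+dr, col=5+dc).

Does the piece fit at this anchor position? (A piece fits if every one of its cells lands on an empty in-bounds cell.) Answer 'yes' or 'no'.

Check each piece cell at anchor (5, 5):
  offset (0,0) -> (5,5): empty -> OK
  offset (0,1) -> (5,6): out of bounds -> FAIL
  offset (1,0) -> (6,5): out of bounds -> FAIL
  offset (1,1) -> (6,6): out of bounds -> FAIL
All cells valid: no

Answer: no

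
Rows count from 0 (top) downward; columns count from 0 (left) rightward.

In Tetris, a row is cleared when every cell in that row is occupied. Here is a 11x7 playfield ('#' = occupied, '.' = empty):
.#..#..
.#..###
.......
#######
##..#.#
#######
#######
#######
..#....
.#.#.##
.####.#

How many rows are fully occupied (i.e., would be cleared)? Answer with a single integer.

Check each row:
  row 0: 5 empty cells -> not full
  row 1: 3 empty cells -> not full
  row 2: 7 empty cells -> not full
  row 3: 0 empty cells -> FULL (clear)
  row 4: 3 empty cells -> not full
  row 5: 0 empty cells -> FULL (clear)
  row 6: 0 empty cells -> FULL (clear)
  row 7: 0 empty cells -> FULL (clear)
  row 8: 6 empty cells -> not full
  row 9: 3 empty cells -> not full
  row 10: 2 empty cells -> not full
Total rows cleared: 4

Answer: 4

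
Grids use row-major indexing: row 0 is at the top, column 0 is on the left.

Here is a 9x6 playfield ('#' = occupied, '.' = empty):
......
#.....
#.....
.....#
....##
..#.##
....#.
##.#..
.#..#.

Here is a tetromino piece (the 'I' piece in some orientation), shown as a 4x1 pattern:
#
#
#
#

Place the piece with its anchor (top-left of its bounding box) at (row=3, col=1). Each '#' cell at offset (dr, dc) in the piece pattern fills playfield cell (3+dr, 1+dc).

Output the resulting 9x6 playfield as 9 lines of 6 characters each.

Answer: ......
#.....
#.....
.#...#
.#..##
.##.##
.#..#.
##.#..
.#..#.

Derivation:
Fill (3+0,1+0) = (3,1)
Fill (3+1,1+0) = (4,1)
Fill (3+2,1+0) = (5,1)
Fill (3+3,1+0) = (6,1)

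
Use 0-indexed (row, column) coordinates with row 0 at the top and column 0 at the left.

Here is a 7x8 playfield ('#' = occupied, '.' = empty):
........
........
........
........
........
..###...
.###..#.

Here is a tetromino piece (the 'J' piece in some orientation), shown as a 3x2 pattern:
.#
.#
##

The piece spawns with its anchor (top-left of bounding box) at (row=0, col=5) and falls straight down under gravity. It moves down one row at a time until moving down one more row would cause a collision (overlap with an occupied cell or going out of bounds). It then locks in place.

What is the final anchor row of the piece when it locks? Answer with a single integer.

Answer: 3

Derivation:
Spawn at (row=0, col=5). Try each row:
  row 0: fits
  row 1: fits
  row 2: fits
  row 3: fits
  row 4: blocked -> lock at row 3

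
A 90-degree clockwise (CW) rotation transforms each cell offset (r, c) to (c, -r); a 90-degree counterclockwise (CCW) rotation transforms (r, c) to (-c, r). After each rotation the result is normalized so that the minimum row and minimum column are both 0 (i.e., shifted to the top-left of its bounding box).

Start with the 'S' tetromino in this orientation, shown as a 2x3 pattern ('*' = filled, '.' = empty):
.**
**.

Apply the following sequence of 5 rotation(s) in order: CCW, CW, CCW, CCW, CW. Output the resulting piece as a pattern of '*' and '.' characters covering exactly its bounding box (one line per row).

Start:
.**
**.
After rotation 1 (CCW):
*.
**
.*
After rotation 2 (CW):
.**
**.
After rotation 3 (CCW):
*.
**
.*
After rotation 4 (CCW):
.**
**.
After rotation 5 (CW):
*.
**
.*

Answer: *.
**
.*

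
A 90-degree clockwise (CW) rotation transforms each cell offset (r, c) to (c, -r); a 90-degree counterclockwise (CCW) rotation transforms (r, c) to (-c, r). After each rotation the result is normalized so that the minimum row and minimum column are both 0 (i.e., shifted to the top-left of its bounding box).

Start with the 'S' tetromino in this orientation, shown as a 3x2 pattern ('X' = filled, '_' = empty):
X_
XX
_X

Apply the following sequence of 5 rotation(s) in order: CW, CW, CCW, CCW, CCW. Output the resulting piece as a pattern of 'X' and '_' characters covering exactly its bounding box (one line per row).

Start:
X_
XX
_X
After rotation 1 (CW):
_XX
XX_
After rotation 2 (CW):
X_
XX
_X
After rotation 3 (CCW):
_XX
XX_
After rotation 4 (CCW):
X_
XX
_X
After rotation 5 (CCW):
_XX
XX_

Answer: _XX
XX_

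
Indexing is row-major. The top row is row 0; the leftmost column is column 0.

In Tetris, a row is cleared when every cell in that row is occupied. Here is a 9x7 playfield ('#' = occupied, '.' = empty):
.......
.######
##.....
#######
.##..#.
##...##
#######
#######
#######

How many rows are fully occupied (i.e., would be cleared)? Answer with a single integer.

Answer: 4

Derivation:
Check each row:
  row 0: 7 empty cells -> not full
  row 1: 1 empty cell -> not full
  row 2: 5 empty cells -> not full
  row 3: 0 empty cells -> FULL (clear)
  row 4: 4 empty cells -> not full
  row 5: 3 empty cells -> not full
  row 6: 0 empty cells -> FULL (clear)
  row 7: 0 empty cells -> FULL (clear)
  row 8: 0 empty cells -> FULL (clear)
Total rows cleared: 4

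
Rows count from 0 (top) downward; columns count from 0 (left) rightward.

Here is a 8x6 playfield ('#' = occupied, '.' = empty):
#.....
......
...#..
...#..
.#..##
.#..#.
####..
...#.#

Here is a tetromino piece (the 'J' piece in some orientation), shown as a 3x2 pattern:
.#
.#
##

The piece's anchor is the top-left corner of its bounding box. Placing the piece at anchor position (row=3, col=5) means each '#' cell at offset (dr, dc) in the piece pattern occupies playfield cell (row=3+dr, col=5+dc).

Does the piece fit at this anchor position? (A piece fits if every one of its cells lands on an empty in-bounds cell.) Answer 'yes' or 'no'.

Check each piece cell at anchor (3, 5):
  offset (0,1) -> (3,6): out of bounds -> FAIL
  offset (1,1) -> (4,6): out of bounds -> FAIL
  offset (2,0) -> (5,5): empty -> OK
  offset (2,1) -> (5,6): out of bounds -> FAIL
All cells valid: no

Answer: no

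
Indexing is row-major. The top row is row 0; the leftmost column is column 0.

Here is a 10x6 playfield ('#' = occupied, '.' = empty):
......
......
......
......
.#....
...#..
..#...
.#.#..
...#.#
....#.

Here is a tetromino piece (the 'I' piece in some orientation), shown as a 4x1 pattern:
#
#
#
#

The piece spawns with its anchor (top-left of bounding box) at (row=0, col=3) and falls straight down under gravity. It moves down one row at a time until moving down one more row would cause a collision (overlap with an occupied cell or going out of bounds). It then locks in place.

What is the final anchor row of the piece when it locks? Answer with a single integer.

Answer: 1

Derivation:
Spawn at (row=0, col=3). Try each row:
  row 0: fits
  row 1: fits
  row 2: blocked -> lock at row 1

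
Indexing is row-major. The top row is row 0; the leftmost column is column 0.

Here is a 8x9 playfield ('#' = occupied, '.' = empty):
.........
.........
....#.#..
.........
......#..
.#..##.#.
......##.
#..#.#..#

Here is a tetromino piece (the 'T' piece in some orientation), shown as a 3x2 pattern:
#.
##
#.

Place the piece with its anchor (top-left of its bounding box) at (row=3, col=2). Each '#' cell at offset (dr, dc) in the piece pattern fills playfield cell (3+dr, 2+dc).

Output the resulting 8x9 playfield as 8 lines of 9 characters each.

Fill (3+0,2+0) = (3,2)
Fill (3+1,2+0) = (4,2)
Fill (3+1,2+1) = (4,3)
Fill (3+2,2+0) = (5,2)

Answer: .........
.........
....#.#..
..#......
..##..#..
.##.##.#.
......##.
#..#.#..#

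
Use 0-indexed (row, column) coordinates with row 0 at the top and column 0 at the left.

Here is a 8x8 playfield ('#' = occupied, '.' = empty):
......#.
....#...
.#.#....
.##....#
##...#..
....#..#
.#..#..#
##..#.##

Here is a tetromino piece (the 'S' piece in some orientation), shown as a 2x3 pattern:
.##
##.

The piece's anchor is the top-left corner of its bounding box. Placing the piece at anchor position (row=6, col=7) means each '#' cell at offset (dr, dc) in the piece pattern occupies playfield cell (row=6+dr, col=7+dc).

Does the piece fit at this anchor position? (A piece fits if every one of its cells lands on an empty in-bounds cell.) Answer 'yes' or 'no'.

Answer: no

Derivation:
Check each piece cell at anchor (6, 7):
  offset (0,1) -> (6,8): out of bounds -> FAIL
  offset (0,2) -> (6,9): out of bounds -> FAIL
  offset (1,0) -> (7,7): occupied ('#') -> FAIL
  offset (1,1) -> (7,8): out of bounds -> FAIL
All cells valid: no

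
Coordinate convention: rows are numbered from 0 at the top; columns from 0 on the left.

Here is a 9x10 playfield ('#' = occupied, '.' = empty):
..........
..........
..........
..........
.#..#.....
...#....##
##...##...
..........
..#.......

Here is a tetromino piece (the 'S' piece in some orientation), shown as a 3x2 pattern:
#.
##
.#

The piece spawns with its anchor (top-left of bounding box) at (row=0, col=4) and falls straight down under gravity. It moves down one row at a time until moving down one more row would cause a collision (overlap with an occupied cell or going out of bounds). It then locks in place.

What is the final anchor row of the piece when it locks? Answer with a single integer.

Spawn at (row=0, col=4). Try each row:
  row 0: fits
  row 1: fits
  row 2: fits
  row 3: blocked -> lock at row 2

Answer: 2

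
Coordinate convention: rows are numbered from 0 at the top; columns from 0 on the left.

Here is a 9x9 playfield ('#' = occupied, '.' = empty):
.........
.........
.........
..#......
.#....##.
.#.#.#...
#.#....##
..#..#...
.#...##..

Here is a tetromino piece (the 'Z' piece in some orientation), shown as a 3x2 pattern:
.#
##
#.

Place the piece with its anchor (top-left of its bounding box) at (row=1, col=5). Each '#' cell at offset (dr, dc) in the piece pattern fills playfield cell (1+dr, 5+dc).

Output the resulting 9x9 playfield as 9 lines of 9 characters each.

Answer: .........
......#..
.....##..
..#..#...
.#....##.
.#.#.#...
#.#....##
..#..#...
.#...##..

Derivation:
Fill (1+0,5+1) = (1,6)
Fill (1+1,5+0) = (2,5)
Fill (1+1,5+1) = (2,6)
Fill (1+2,5+0) = (3,5)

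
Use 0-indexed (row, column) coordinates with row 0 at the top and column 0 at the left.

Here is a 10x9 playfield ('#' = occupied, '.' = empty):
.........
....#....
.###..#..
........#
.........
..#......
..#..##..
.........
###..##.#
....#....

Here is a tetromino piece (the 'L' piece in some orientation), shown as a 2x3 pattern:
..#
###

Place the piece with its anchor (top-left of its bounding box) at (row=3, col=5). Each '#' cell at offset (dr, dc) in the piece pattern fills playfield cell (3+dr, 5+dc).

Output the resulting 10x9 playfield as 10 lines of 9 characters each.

Fill (3+0,5+2) = (3,7)
Fill (3+1,5+0) = (4,5)
Fill (3+1,5+1) = (4,6)
Fill (3+1,5+2) = (4,7)

Answer: .........
....#....
.###..#..
.......##
.....###.
..#......
..#..##..
.........
###..##.#
....#....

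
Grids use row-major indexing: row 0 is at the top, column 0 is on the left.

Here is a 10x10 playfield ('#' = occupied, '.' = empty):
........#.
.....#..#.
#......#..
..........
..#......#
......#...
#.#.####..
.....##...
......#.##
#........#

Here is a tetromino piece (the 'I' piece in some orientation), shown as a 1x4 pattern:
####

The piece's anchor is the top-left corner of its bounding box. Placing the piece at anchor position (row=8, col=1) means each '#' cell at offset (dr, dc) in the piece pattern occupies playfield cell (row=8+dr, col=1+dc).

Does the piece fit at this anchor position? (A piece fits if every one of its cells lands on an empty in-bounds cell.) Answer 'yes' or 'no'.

Check each piece cell at anchor (8, 1):
  offset (0,0) -> (8,1): empty -> OK
  offset (0,1) -> (8,2): empty -> OK
  offset (0,2) -> (8,3): empty -> OK
  offset (0,3) -> (8,4): empty -> OK
All cells valid: yes

Answer: yes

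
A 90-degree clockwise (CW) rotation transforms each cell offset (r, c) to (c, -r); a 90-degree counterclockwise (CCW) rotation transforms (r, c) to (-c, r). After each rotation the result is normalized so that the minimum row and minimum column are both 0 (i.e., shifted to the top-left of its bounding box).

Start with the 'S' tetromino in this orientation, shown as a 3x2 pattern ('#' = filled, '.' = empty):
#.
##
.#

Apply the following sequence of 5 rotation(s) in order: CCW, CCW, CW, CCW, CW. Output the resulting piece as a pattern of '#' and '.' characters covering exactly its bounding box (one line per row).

Start:
#.
##
.#
After rotation 1 (CCW):
.##
##.
After rotation 2 (CCW):
#.
##
.#
After rotation 3 (CW):
.##
##.
After rotation 4 (CCW):
#.
##
.#
After rotation 5 (CW):
.##
##.

Answer: .##
##.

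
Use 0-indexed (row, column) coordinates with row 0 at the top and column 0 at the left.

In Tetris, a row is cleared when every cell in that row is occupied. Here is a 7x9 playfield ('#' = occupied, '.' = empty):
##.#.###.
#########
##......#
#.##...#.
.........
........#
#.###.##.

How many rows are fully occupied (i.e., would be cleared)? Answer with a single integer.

Answer: 1

Derivation:
Check each row:
  row 0: 3 empty cells -> not full
  row 1: 0 empty cells -> FULL (clear)
  row 2: 6 empty cells -> not full
  row 3: 5 empty cells -> not full
  row 4: 9 empty cells -> not full
  row 5: 8 empty cells -> not full
  row 6: 3 empty cells -> not full
Total rows cleared: 1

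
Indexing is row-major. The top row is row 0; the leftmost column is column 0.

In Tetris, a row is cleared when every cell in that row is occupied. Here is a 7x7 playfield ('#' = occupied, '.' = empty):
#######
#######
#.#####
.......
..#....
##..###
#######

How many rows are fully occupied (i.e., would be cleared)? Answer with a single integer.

Check each row:
  row 0: 0 empty cells -> FULL (clear)
  row 1: 0 empty cells -> FULL (clear)
  row 2: 1 empty cell -> not full
  row 3: 7 empty cells -> not full
  row 4: 6 empty cells -> not full
  row 5: 2 empty cells -> not full
  row 6: 0 empty cells -> FULL (clear)
Total rows cleared: 3

Answer: 3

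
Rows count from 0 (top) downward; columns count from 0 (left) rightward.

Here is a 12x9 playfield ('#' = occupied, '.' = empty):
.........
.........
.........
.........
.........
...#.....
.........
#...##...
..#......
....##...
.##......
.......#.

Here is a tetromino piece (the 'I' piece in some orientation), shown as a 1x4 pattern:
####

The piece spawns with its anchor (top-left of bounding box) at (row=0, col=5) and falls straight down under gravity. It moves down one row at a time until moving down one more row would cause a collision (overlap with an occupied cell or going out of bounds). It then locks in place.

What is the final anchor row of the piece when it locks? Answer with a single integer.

Spawn at (row=0, col=5). Try each row:
  row 0: fits
  row 1: fits
  row 2: fits
  row 3: fits
  row 4: fits
  row 5: fits
  row 6: fits
  row 7: blocked -> lock at row 6

Answer: 6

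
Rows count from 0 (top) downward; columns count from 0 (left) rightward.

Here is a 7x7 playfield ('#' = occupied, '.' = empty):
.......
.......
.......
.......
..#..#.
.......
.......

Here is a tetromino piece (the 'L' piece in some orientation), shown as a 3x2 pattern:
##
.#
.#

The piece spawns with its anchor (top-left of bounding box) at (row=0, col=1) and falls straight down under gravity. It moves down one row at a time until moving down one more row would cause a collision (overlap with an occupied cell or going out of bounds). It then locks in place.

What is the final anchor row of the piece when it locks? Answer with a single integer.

Answer: 1

Derivation:
Spawn at (row=0, col=1). Try each row:
  row 0: fits
  row 1: fits
  row 2: blocked -> lock at row 1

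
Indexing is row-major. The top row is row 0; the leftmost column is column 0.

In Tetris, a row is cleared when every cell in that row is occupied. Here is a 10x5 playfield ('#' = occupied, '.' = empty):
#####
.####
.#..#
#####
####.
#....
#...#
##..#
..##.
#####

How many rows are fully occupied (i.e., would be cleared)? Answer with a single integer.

Check each row:
  row 0: 0 empty cells -> FULL (clear)
  row 1: 1 empty cell -> not full
  row 2: 3 empty cells -> not full
  row 3: 0 empty cells -> FULL (clear)
  row 4: 1 empty cell -> not full
  row 5: 4 empty cells -> not full
  row 6: 3 empty cells -> not full
  row 7: 2 empty cells -> not full
  row 8: 3 empty cells -> not full
  row 9: 0 empty cells -> FULL (clear)
Total rows cleared: 3

Answer: 3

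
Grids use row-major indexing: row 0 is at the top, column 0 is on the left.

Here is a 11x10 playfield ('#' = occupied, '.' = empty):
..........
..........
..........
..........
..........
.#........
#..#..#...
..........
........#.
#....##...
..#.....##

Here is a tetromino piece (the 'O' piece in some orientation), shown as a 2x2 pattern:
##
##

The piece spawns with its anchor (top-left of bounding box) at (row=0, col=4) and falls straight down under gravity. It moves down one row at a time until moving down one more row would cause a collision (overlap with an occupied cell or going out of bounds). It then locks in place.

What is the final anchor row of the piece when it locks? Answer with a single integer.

Spawn at (row=0, col=4). Try each row:
  row 0: fits
  row 1: fits
  row 2: fits
  row 3: fits
  row 4: fits
  row 5: fits
  row 6: fits
  row 7: fits
  row 8: blocked -> lock at row 7

Answer: 7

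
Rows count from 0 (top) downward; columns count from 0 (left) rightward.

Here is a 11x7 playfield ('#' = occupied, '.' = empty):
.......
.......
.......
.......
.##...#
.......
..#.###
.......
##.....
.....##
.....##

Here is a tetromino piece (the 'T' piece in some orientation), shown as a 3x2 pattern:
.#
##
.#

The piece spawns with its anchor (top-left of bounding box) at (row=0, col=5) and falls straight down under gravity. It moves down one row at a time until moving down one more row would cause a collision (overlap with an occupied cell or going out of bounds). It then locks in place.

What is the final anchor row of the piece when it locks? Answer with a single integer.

Answer: 1

Derivation:
Spawn at (row=0, col=5). Try each row:
  row 0: fits
  row 1: fits
  row 2: blocked -> lock at row 1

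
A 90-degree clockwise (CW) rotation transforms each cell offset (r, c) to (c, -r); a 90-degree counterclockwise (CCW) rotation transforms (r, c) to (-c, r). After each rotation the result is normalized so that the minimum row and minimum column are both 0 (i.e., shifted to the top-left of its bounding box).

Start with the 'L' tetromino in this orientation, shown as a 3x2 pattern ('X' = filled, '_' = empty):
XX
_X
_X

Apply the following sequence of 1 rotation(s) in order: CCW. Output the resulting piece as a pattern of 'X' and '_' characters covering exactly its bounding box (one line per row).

Answer: XXX
X__

Derivation:
Start:
XX
_X
_X
After rotation 1 (CCW):
XXX
X__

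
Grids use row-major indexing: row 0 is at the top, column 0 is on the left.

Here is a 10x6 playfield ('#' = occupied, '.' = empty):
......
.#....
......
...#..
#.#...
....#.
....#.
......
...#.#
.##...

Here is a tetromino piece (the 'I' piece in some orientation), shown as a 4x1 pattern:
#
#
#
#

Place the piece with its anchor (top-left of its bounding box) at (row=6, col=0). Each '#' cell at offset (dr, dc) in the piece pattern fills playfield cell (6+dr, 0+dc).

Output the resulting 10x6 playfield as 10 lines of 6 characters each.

Answer: ......
.#....
......
...#..
#.#...
....#.
#...#.
#.....
#..#.#
###...

Derivation:
Fill (6+0,0+0) = (6,0)
Fill (6+1,0+0) = (7,0)
Fill (6+2,0+0) = (8,0)
Fill (6+3,0+0) = (9,0)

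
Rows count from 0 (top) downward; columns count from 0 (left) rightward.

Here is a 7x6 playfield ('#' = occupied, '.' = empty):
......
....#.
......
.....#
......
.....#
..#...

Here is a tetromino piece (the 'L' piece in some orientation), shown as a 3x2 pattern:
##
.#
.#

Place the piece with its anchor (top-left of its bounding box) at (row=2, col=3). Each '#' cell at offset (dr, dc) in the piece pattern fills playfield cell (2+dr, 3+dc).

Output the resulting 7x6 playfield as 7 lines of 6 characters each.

Answer: ......
....#.
...##.
....##
....#.
.....#
..#...

Derivation:
Fill (2+0,3+0) = (2,3)
Fill (2+0,3+1) = (2,4)
Fill (2+1,3+1) = (3,4)
Fill (2+2,3+1) = (4,4)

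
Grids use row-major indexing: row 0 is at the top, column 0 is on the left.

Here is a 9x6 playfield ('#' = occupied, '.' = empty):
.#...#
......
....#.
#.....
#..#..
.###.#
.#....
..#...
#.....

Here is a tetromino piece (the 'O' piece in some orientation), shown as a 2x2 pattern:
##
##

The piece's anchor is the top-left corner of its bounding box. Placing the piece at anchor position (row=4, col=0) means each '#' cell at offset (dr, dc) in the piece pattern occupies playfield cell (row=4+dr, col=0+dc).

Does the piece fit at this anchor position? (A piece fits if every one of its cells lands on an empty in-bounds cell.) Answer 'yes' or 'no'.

Answer: no

Derivation:
Check each piece cell at anchor (4, 0):
  offset (0,0) -> (4,0): occupied ('#') -> FAIL
  offset (0,1) -> (4,1): empty -> OK
  offset (1,0) -> (5,0): empty -> OK
  offset (1,1) -> (5,1): occupied ('#') -> FAIL
All cells valid: no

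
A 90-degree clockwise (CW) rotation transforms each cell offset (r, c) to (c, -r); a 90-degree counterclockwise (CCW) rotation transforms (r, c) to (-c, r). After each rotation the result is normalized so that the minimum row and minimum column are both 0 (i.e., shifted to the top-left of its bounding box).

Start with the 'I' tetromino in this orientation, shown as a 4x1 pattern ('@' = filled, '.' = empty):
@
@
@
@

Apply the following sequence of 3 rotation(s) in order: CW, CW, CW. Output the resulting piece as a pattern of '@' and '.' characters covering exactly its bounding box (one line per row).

Answer: @@@@

Derivation:
Start:
@
@
@
@
After rotation 1 (CW):
@@@@
After rotation 2 (CW):
@
@
@
@
After rotation 3 (CW):
@@@@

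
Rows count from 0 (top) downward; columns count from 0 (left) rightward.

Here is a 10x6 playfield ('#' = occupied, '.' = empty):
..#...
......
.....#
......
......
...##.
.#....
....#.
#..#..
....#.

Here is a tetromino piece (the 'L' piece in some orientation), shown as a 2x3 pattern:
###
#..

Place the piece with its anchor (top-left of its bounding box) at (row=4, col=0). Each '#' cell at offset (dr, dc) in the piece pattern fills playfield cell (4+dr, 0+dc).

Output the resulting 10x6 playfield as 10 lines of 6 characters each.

Fill (4+0,0+0) = (4,0)
Fill (4+0,0+1) = (4,1)
Fill (4+0,0+2) = (4,2)
Fill (4+1,0+0) = (5,0)

Answer: ..#...
......
.....#
......
###...
#..##.
.#....
....#.
#..#..
....#.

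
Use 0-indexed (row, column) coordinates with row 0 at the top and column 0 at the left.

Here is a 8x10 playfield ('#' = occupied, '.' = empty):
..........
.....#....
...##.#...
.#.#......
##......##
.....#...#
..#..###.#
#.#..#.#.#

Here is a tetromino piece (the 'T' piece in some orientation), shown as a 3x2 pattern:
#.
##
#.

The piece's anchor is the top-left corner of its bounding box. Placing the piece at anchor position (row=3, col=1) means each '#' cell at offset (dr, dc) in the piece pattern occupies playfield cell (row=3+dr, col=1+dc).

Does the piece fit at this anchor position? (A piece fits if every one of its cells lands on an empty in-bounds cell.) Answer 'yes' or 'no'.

Answer: no

Derivation:
Check each piece cell at anchor (3, 1):
  offset (0,0) -> (3,1): occupied ('#') -> FAIL
  offset (1,0) -> (4,1): occupied ('#') -> FAIL
  offset (1,1) -> (4,2): empty -> OK
  offset (2,0) -> (5,1): empty -> OK
All cells valid: no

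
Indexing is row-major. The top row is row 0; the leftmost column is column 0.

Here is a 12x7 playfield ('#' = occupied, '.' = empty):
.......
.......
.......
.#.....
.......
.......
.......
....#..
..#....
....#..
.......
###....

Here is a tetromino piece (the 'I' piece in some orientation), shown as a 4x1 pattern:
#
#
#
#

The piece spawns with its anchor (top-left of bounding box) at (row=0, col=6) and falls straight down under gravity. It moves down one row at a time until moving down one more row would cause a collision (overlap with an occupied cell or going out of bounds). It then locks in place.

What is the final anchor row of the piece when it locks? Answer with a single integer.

Spawn at (row=0, col=6). Try each row:
  row 0: fits
  row 1: fits
  row 2: fits
  row 3: fits
  row 4: fits
  row 5: fits
  row 6: fits
  row 7: fits
  row 8: fits
  row 9: blocked -> lock at row 8

Answer: 8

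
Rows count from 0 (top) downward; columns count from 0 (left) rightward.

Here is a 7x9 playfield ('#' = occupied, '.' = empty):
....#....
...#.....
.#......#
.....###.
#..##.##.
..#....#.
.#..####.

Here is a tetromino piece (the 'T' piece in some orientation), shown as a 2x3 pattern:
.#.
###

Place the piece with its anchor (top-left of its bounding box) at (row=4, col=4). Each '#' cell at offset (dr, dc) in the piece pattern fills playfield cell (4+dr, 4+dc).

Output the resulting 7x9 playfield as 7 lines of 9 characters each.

Fill (4+0,4+1) = (4,5)
Fill (4+1,4+0) = (5,4)
Fill (4+1,4+1) = (5,5)
Fill (4+1,4+2) = (5,6)

Answer: ....#....
...#.....
.#......#
.....###.
#..#####.
..#.####.
.#..####.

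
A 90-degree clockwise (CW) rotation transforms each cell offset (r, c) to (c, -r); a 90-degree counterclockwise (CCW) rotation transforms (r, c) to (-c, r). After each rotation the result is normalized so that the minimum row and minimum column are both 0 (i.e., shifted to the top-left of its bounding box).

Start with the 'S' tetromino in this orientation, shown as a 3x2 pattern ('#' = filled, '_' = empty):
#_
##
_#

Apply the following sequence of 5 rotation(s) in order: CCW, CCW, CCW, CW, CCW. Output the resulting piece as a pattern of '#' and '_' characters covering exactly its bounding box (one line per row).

Start:
#_
##
_#
After rotation 1 (CCW):
_##
##_
After rotation 2 (CCW):
#_
##
_#
After rotation 3 (CCW):
_##
##_
After rotation 4 (CW):
#_
##
_#
After rotation 5 (CCW):
_##
##_

Answer: _##
##_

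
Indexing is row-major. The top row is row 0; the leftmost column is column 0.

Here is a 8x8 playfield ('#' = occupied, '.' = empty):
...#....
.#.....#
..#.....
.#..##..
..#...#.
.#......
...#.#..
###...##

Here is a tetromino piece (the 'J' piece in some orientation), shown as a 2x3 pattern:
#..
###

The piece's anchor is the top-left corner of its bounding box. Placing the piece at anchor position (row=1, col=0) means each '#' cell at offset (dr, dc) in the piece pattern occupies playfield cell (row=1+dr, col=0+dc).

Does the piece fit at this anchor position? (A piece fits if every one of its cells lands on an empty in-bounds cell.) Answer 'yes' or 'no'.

Check each piece cell at anchor (1, 0):
  offset (0,0) -> (1,0): empty -> OK
  offset (1,0) -> (2,0): empty -> OK
  offset (1,1) -> (2,1): empty -> OK
  offset (1,2) -> (2,2): occupied ('#') -> FAIL
All cells valid: no

Answer: no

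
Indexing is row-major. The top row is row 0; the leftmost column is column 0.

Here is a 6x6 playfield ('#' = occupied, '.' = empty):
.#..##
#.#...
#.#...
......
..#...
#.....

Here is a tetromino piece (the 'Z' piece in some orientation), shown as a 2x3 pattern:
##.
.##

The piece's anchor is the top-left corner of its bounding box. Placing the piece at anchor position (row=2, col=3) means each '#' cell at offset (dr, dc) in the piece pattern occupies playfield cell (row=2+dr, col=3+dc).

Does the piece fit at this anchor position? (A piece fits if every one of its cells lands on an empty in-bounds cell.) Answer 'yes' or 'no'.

Check each piece cell at anchor (2, 3):
  offset (0,0) -> (2,3): empty -> OK
  offset (0,1) -> (2,4): empty -> OK
  offset (1,1) -> (3,4): empty -> OK
  offset (1,2) -> (3,5): empty -> OK
All cells valid: yes

Answer: yes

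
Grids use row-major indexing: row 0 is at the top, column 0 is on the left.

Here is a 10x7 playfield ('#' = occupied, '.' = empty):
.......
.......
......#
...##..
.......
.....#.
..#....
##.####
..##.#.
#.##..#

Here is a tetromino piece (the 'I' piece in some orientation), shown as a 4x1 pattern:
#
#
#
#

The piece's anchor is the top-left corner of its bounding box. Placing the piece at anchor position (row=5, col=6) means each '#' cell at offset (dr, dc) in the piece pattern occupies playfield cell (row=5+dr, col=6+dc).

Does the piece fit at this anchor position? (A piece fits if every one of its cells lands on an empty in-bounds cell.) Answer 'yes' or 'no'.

Check each piece cell at anchor (5, 6):
  offset (0,0) -> (5,6): empty -> OK
  offset (1,0) -> (6,6): empty -> OK
  offset (2,0) -> (7,6): occupied ('#') -> FAIL
  offset (3,0) -> (8,6): empty -> OK
All cells valid: no

Answer: no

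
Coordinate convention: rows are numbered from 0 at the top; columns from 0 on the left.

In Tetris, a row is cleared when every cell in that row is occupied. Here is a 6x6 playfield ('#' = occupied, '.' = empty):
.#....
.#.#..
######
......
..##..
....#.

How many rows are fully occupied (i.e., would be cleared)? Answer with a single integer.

Answer: 1

Derivation:
Check each row:
  row 0: 5 empty cells -> not full
  row 1: 4 empty cells -> not full
  row 2: 0 empty cells -> FULL (clear)
  row 3: 6 empty cells -> not full
  row 4: 4 empty cells -> not full
  row 5: 5 empty cells -> not full
Total rows cleared: 1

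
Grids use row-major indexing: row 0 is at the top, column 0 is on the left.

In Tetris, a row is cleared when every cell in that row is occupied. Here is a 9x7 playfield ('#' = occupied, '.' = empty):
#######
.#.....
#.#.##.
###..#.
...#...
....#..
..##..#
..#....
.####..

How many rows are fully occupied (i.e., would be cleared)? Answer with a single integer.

Check each row:
  row 0: 0 empty cells -> FULL (clear)
  row 1: 6 empty cells -> not full
  row 2: 3 empty cells -> not full
  row 3: 3 empty cells -> not full
  row 4: 6 empty cells -> not full
  row 5: 6 empty cells -> not full
  row 6: 4 empty cells -> not full
  row 7: 6 empty cells -> not full
  row 8: 3 empty cells -> not full
Total rows cleared: 1

Answer: 1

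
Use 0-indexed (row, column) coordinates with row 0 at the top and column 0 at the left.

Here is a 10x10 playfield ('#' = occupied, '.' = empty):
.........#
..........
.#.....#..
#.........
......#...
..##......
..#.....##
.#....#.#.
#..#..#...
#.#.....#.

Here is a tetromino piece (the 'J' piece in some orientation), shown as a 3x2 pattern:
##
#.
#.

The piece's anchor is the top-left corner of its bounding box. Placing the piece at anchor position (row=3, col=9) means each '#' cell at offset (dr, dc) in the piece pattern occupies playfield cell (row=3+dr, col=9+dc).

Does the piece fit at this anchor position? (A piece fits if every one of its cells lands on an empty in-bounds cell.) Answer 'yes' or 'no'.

Check each piece cell at anchor (3, 9):
  offset (0,0) -> (3,9): empty -> OK
  offset (0,1) -> (3,10): out of bounds -> FAIL
  offset (1,0) -> (4,9): empty -> OK
  offset (2,0) -> (5,9): empty -> OK
All cells valid: no

Answer: no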